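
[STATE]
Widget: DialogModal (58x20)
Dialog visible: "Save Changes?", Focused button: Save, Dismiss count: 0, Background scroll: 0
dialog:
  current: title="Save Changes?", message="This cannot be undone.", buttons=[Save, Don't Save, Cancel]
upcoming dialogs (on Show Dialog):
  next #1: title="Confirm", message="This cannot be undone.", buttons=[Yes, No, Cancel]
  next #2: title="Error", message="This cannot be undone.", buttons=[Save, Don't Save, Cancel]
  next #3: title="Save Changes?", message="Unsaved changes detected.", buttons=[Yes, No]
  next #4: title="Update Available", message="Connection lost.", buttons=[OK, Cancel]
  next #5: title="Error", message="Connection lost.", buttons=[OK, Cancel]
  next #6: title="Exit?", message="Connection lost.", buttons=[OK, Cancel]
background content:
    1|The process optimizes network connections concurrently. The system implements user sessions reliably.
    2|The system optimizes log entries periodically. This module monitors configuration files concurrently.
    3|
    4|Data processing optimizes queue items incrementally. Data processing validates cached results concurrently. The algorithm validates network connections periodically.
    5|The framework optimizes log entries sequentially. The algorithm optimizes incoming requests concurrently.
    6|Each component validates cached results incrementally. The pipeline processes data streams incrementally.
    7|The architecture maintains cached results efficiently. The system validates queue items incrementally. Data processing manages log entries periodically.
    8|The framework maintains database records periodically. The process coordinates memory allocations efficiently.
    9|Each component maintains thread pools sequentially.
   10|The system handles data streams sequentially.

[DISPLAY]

The process optimizes network connections concurrently. Th
The system optimizes log entries periodically. This module
                                                          
Data processing optimizes queue items incrementally. Data 
The framework optimizes log entries sequentially. The algo
Each component validates cached results incrementally. The
The architecture maintains cached results efficiently. The
The framework┌──────────────────────────────┐odically. The
Each componen│        Save Changes?         │ially.       
The system ha│    This cannot be undone.    │             
             │ [Save]  Don't Save   Cancel  │             
             └──────────────────────────────┘             
                                                          
                                                          
                                                          
                                                          
                                                          
                                                          
                                                          
                                                          


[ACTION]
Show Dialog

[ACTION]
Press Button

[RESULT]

The process optimizes network connections concurrently. Th
The system optimizes log entries periodically. This module
                                                          
Data processing optimizes queue items incrementally. Data 
The framework optimizes log entries sequentially. The algo
Each component validates cached results incrementally. The
The architecture maintains cached results efficiently. The
The framework maintains database records periodically. The
Each component maintains thread pools sequentially.       
The system handles data streams sequentially.             
                                                          
                                                          
                                                          
                                                          
                                                          
                                                          
                                                          
                                                          
                                                          
                                                          


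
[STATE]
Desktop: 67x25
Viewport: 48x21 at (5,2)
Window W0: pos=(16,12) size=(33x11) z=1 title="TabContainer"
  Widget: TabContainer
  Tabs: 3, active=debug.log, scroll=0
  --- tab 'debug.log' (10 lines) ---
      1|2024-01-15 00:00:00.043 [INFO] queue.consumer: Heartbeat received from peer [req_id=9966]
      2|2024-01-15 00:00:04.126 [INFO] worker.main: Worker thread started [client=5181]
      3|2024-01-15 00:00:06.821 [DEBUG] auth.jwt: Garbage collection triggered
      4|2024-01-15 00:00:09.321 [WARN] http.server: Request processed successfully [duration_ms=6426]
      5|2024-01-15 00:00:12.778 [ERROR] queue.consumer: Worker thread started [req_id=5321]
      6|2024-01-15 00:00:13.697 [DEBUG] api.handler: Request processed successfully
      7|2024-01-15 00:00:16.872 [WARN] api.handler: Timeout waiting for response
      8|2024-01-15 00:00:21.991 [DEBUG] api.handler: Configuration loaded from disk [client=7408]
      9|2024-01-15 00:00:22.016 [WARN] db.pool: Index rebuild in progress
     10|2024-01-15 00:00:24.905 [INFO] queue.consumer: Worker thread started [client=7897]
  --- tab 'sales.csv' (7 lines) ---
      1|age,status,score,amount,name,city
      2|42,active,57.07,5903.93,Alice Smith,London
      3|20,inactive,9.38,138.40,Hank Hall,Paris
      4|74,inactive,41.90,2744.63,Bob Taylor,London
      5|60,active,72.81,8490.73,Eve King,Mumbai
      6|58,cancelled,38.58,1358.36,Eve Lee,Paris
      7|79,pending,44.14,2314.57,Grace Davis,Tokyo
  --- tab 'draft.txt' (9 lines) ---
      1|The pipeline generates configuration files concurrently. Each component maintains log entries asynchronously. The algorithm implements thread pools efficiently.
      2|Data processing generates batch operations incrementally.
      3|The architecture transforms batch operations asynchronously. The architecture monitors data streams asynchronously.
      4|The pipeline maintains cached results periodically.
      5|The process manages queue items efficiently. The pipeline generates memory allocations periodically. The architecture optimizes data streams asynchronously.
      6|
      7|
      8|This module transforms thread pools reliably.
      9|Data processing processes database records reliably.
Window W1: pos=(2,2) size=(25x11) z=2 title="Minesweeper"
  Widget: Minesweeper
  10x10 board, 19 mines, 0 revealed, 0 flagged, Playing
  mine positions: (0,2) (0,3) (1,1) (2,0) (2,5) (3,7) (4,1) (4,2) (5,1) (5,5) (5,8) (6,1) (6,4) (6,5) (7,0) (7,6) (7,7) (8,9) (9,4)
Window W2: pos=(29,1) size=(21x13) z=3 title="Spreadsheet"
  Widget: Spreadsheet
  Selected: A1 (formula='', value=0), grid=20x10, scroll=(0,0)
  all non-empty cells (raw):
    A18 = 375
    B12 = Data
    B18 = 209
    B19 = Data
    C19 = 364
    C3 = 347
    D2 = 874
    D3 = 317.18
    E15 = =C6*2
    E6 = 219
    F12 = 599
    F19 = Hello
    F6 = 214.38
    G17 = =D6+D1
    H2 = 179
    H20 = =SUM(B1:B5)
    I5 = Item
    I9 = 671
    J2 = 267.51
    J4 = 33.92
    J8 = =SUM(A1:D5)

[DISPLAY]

━━━━━━━━━━━━━━━━━━━━━┓  ┃ Spreadsheet       ┃   
inesweeper           ┃  ┠───────────────────┨   
─────────────────────┨  ┃A1:                ┃   
■■■■■■■■             ┃  ┃       A       B   ┃   
■■■■■■■■             ┃  ┃-------------------┃   
■■■■■■■■             ┃  ┃  1      [0]       ┃   
■■■■■■■■             ┃  ┃  2        0       ┃   
■■■■■■■■             ┃  ┃  3        0       ┃   
■■■■■■■■             ┃  ┃  4        0       ┃   
■■■■■■■■             ┃  ┃  5        0       ┃   
━━━━━━━━━━━━━━━━━━━━━┛━━┃  6        0       ┃   
           ┃ TabContaine┗━━━━━━━━━━━━━━━━━━━┛   
           ┠───────────────────────────────┨    
           ┃[debug.log]│ sales.csv │ draft.┃    
           ┃───────────────────────────────┃    
           ┃2024-01-15 00:00:00.043 [INFO] ┃    
           ┃2024-01-15 00:00:04.126 [INFO] ┃    
           ┃2024-01-15 00:00:06.821 [DEBUG]┃    
           ┃2024-01-15 00:00:09.321 [WARN] ┃    
           ┃2024-01-15 00:00:12.778 [ERROR]┃    
           ┗━━━━━━━━━━━━━━━━━━━━━━━━━━━━━━━┛    


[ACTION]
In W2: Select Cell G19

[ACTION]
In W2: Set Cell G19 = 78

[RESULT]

━━━━━━━━━━━━━━━━━━━━━┓  ┃ Spreadsheet       ┃   
inesweeper           ┃  ┠───────────────────┨   
─────────────────────┨  ┃G19: 78            ┃   
■■■■■■■■             ┃  ┃       A       B   ┃   
■■■■■■■■             ┃  ┃-------------------┃   
■■■■■■■■             ┃  ┃  1        0       ┃   
■■■■■■■■             ┃  ┃  2        0       ┃   
■■■■■■■■             ┃  ┃  3        0       ┃   
■■■■■■■■             ┃  ┃  4        0       ┃   
■■■■■■■■             ┃  ┃  5        0       ┃   
━━━━━━━━━━━━━━━━━━━━━┛━━┃  6        0       ┃   
           ┃ TabContaine┗━━━━━━━━━━━━━━━━━━━┛   
           ┠───────────────────────────────┨    
           ┃[debug.log]│ sales.csv │ draft.┃    
           ┃───────────────────────────────┃    
           ┃2024-01-15 00:00:00.043 [INFO] ┃    
           ┃2024-01-15 00:00:04.126 [INFO] ┃    
           ┃2024-01-15 00:00:06.821 [DEBUG]┃    
           ┃2024-01-15 00:00:09.321 [WARN] ┃    
           ┃2024-01-15 00:00:12.778 [ERROR]┃    
           ┗━━━━━━━━━━━━━━━━━━━━━━━━━━━━━━━┛    


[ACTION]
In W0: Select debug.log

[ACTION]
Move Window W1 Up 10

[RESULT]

─────────────────────┨  ┃ Spreadsheet       ┃   
■■■■■■■■             ┃  ┠───────────────────┨   
■■■■■■■■             ┃  ┃G19: 78            ┃   
■■■■■■■■             ┃  ┃       A       B   ┃   
■■■■■■■■             ┃  ┃-------------------┃   
■■■■■■■■             ┃  ┃  1        0       ┃   
■■■■■■■■             ┃  ┃  2        0       ┃   
■■■■■■■■             ┃  ┃  3        0       ┃   
━━━━━━━━━━━━━━━━━━━━━┛  ┃  4        0       ┃   
                        ┃  5        0       ┃   
           ┏━━━━━━━━━━━━┃  6        0       ┃   
           ┃ TabContaine┗━━━━━━━━━━━━━━━━━━━┛   
           ┠───────────────────────────────┨    
           ┃[debug.log]│ sales.csv │ draft.┃    
           ┃───────────────────────────────┃    
           ┃2024-01-15 00:00:00.043 [INFO] ┃    
           ┃2024-01-15 00:00:04.126 [INFO] ┃    
           ┃2024-01-15 00:00:06.821 [DEBUG]┃    
           ┃2024-01-15 00:00:09.321 [WARN] ┃    
           ┃2024-01-15 00:00:12.778 [ERROR]┃    
           ┗━━━━━━━━━━━━━━━━━━━━━━━━━━━━━━━┛    


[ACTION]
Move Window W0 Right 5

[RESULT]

─────────────────────┨  ┃ Spreadsheet       ┃   
■■■■■■■■             ┃  ┠───────────────────┨   
■■■■■■■■             ┃  ┃G19: 78            ┃   
■■■■■■■■             ┃  ┃       A       B   ┃   
■■■■■■■■             ┃  ┃-------------------┃   
■■■■■■■■             ┃  ┃  1        0       ┃   
■■■■■■■■             ┃  ┃  2        0       ┃   
■■■■■■■■             ┃  ┃  3        0       ┃   
━━━━━━━━━━━━━━━━━━━━━┛  ┃  4        0       ┃   
                        ┃  5        0       ┃   
                ┏━━━━━━━┃  6        0       ┃━━━
                ┃ TabCon┗━━━━━━━━━━━━━━━━━━━┛   
                ┠───────────────────────────────
                ┃[debug.log]│ sales.csv │ draft.
                ┃───────────────────────────────
                ┃2024-01-15 00:00:00.043 [INFO] 
                ┃2024-01-15 00:00:04.126 [INFO] 
                ┃2024-01-15 00:00:06.821 [DEBUG]
                ┃2024-01-15 00:00:09.321 [WARN] 
                ┃2024-01-15 00:00:12.778 [ERROR]
                ┗━━━━━━━━━━━━━━━━━━━━━━━━━━━━━━━


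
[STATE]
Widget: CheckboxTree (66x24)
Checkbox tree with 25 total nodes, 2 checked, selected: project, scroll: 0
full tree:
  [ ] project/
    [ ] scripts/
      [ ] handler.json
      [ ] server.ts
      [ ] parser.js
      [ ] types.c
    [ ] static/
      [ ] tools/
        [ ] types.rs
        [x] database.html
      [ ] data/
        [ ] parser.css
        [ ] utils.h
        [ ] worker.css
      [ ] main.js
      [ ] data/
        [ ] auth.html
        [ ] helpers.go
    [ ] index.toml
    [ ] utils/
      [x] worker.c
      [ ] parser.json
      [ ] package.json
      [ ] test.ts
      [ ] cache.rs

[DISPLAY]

>[-] project/                                                     
   [ ] scripts/                                                   
     [ ] handler.json                                             
     [ ] server.ts                                                
     [ ] parser.js                                                
     [ ] types.c                                                  
   [-] static/                                                    
     [-] tools/                                                   
       [ ] types.rs                                               
       [x] database.html                                          
     [ ] data/                                                    
       [ ] parser.css                                             
       [ ] utils.h                                                
       [ ] worker.css                                             
     [ ] main.js                                                  
     [ ] data/                                                    
       [ ] auth.html                                              
       [ ] helpers.go                                             
   [ ] index.toml                                                 
   [-] utils/                                                     
     [x] worker.c                                                 
     [ ] parser.json                                              
     [ ] package.json                                             
     [ ] test.ts                                                  


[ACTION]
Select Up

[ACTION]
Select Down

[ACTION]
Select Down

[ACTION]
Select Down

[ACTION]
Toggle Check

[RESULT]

 [-] project/                                                     
   [-] scripts/                                                   
     [ ] handler.json                                             
>    [x] server.ts                                                
     [ ] parser.js                                                
     [ ] types.c                                                  
   [-] static/                                                    
     [-] tools/                                                   
       [ ] types.rs                                               
       [x] database.html                                          
     [ ] data/                                                    
       [ ] parser.css                                             
       [ ] utils.h                                                
       [ ] worker.css                                             
     [ ] main.js                                                  
     [ ] data/                                                    
       [ ] auth.html                                              
       [ ] helpers.go                                             
   [ ] index.toml                                                 
   [-] utils/                                                     
     [x] worker.c                                                 
     [ ] parser.json                                              
     [ ] package.json                                             
     [ ] test.ts                                                  


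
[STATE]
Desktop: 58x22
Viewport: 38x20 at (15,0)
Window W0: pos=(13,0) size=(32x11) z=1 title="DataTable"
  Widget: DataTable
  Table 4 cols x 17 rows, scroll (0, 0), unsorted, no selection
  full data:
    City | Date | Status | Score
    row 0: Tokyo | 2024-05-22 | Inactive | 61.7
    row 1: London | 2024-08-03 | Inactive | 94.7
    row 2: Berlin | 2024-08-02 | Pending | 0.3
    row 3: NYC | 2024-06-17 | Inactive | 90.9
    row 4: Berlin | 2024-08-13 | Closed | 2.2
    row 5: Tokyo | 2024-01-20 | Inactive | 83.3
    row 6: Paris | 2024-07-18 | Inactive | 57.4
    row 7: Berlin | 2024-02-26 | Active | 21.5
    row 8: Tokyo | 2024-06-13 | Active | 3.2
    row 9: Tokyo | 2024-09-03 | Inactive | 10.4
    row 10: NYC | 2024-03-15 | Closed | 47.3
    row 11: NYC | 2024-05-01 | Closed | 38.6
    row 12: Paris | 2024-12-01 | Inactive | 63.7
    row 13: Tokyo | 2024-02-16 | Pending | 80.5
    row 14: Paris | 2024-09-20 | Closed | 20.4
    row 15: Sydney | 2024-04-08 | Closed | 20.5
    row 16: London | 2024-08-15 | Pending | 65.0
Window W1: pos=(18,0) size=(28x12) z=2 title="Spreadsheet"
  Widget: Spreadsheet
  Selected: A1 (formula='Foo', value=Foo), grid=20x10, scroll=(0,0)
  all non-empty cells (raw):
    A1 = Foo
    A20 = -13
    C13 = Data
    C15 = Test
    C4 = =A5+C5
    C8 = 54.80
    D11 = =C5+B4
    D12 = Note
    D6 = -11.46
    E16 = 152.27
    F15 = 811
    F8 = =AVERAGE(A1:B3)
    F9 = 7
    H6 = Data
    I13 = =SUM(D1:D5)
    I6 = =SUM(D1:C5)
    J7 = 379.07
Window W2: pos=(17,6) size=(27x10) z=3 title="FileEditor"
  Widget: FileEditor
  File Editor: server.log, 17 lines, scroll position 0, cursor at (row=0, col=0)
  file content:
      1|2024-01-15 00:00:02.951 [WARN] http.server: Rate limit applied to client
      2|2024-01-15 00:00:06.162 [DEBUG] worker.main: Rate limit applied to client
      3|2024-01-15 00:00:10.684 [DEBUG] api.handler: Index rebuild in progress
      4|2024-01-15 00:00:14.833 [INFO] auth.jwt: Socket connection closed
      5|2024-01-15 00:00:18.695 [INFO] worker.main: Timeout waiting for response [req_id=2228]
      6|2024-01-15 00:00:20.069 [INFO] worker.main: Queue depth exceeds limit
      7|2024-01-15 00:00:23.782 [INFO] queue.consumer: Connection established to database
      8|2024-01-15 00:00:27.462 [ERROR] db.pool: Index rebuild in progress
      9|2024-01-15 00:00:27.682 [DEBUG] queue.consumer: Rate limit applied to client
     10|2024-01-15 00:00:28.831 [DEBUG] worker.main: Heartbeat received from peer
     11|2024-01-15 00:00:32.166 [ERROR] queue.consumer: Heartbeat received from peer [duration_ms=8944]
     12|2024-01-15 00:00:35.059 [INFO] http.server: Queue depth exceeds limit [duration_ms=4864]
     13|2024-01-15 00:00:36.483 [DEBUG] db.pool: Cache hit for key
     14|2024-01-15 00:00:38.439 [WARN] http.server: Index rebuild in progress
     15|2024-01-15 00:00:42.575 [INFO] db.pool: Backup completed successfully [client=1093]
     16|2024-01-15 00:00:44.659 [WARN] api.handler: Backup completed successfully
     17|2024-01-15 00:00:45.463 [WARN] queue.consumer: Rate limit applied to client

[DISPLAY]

━━━┏━━━━━━━━━━━━━━━━━━━━━━━━━━┓       
Dat┃ Spreadsheet              ┃       
───┠──────────────────────────┨       
ity┃A1: Foo                   ┃       
───┃       A       B       C  ┃       
oky┃--------------------------┃       
on┏━━━━━━━━━━━━━━━━━━━━━━━━━┓ ┃       
er┃ FileEditor              ┃ ┃       
YC┠─────────────────────────┨ ┃       
er┃█024-01-15 00:00:02.951 ▲┃ ┃       
━━┃2024-01-15 00:00:06.162 █┃ ┃       
  ┃2024-01-15 00:00:10.684 ░┃━┛       
  ┃2024-01-15 00:00:14.833 ░┃         
  ┃2024-01-15 00:00:18.695 ░┃         
  ┃2024-01-15 00:00:20.069 ▼┃         
  ┗━━━━━━━━━━━━━━━━━━━━━━━━━┛         
                                      
                                      
                                      
                                      


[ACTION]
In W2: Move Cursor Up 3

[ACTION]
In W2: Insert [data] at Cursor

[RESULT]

━━━┏━━━━━━━━━━━━━━━━━━━━━━━━━━┓       
Dat┃ Spreadsheet              ┃       
───┠──────────────────────────┨       
ity┃A1: Foo                   ┃       
───┃       A       B       C  ┃       
oky┃--------------------------┃       
on┏━━━━━━━━━━━━━━━━━━━━━━━━━┓ ┃       
er┃ FileEditor              ┃ ┃       
YC┠─────────────────────────┨ ┃       
er┃data█024-01-15 00:00:02.▲┃ ┃       
━━┃2024-01-15 00:00:06.162 █┃ ┃       
  ┃2024-01-15 00:00:10.684 ░┃━┛       
  ┃2024-01-15 00:00:14.833 ░┃         
  ┃2024-01-15 00:00:18.695 ░┃         
  ┃2024-01-15 00:00:20.069 ▼┃         
  ┗━━━━━━━━━━━━━━━━━━━━━━━━━┛         
                                      
                                      
                                      
                                      


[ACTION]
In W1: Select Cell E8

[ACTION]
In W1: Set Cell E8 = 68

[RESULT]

━━━┏━━━━━━━━━━━━━━━━━━━━━━━━━━┓       
Dat┃ Spreadsheet              ┃       
───┠──────────────────────────┨       
ity┃E8: 68                    ┃       
───┃       A       B       C  ┃       
oky┃--------------------------┃       
on┏━━━━━━━━━━━━━━━━━━━━━━━━━┓ ┃       
er┃ FileEditor              ┃ ┃       
YC┠─────────────────────────┨ ┃       
er┃data█024-01-15 00:00:02.▲┃ ┃       
━━┃2024-01-15 00:00:06.162 █┃ ┃       
  ┃2024-01-15 00:00:10.684 ░┃━┛       
  ┃2024-01-15 00:00:14.833 ░┃         
  ┃2024-01-15 00:00:18.695 ░┃         
  ┃2024-01-15 00:00:20.069 ▼┃         
  ┗━━━━━━━━━━━━━━━━━━━━━━━━━┛         
                                      
                                      
                                      
                                      


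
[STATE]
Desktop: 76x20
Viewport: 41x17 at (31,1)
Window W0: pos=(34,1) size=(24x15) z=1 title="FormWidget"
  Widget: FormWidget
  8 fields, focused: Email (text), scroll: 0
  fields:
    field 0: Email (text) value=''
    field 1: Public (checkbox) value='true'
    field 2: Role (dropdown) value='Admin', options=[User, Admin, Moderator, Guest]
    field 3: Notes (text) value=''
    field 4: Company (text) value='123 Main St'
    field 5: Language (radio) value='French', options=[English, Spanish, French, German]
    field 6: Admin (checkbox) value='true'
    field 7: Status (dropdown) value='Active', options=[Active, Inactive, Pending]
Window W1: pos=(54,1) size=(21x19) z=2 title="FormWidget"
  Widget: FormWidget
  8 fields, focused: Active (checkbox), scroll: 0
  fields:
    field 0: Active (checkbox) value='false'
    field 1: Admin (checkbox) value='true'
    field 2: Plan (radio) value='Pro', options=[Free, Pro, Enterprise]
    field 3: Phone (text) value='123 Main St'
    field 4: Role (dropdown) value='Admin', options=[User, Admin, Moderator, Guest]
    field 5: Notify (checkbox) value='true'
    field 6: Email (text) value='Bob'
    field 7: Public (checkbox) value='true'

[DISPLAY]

   ┏━━━━━━━━━━━━━━━━━━━┏━━━━━━━━━━━━━━━━━
   ┃ FormWidget        ┃ FormWidget      
   ┠───────────────────┠─────────────────
   ┃> Email:      [    ┃> Active:     [ ]
   ┃  Public:     [x]  ┃  Admin:      [x]
   ┃  Role:       [Admi┃  Plan:       ( )
   ┃  Notes:      [    ┃  Phone:      [12
   ┃  Company:    [123 ┃  Role:       [Ad
   ┃  Language:   ( ) E┃  Notify:     [x]
   ┃  Admin:      [x]  ┃  Email:      [Bo
   ┃  Status:     [Acti┃  Public:     [x]
   ┃                   ┃                 
   ┃                   ┃                 
   ┃                   ┃                 
   ┗━━━━━━━━━━━━━━━━━━━┃                 
                       ┃                 
                       ┃                 


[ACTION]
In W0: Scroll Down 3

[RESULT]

   ┏━━━━━━━━━━━━━━━━━━━┏━━━━━━━━━━━━━━━━━
   ┃ FormWidget        ┃ FormWidget      
   ┠───────────────────┠─────────────────
   ┃  Notes:      [    ┃> Active:     [ ]
   ┃  Company:    [123 ┃  Admin:      [x]
   ┃  Language:   ( ) E┃  Plan:       ( )
   ┃  Admin:      [x]  ┃  Phone:      [12
   ┃  Status:     [Acti┃  Role:       [Ad
   ┃                   ┃  Notify:     [x]
   ┃                   ┃  Email:      [Bo
   ┃                   ┃  Public:     [x]
   ┃                   ┃                 
   ┃                   ┃                 
   ┃                   ┃                 
   ┗━━━━━━━━━━━━━━━━━━━┃                 
                       ┃                 
                       ┃                 


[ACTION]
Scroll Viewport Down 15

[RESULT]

   ┠───────────────────┠─────────────────
   ┃  Notes:      [    ┃> Active:     [ ]
   ┃  Company:    [123 ┃  Admin:      [x]
   ┃  Language:   ( ) E┃  Plan:       ( )
   ┃  Admin:      [x]  ┃  Phone:      [12
   ┃  Status:     [Acti┃  Role:       [Ad
   ┃                   ┃  Notify:     [x]
   ┃                   ┃  Email:      [Bo
   ┃                   ┃  Public:     [x]
   ┃                   ┃                 
   ┃                   ┃                 
   ┃                   ┃                 
   ┗━━━━━━━━━━━━━━━━━━━┃                 
                       ┃                 
                       ┃                 
                       ┃                 
                       ┗━━━━━━━━━━━━━━━━━


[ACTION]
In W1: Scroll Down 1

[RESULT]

   ┠───────────────────┠─────────────────
   ┃  Notes:      [    ┃  Admin:      [x]
   ┃  Company:    [123 ┃  Plan:       ( )
   ┃  Language:   ( ) E┃  Phone:      [12
   ┃  Admin:      [x]  ┃  Role:       [Ad
   ┃  Status:     [Acti┃  Notify:     [x]
   ┃                   ┃  Email:      [Bo
   ┃                   ┃  Public:     [x]
   ┃                   ┃                 
   ┃                   ┃                 
   ┃                   ┃                 
   ┃                   ┃                 
   ┗━━━━━━━━━━━━━━━━━━━┃                 
                       ┃                 
                       ┃                 
                       ┃                 
                       ┗━━━━━━━━━━━━━━━━━


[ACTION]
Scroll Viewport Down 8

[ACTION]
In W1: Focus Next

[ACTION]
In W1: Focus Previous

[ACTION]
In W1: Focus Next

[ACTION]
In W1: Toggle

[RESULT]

   ┠───────────────────┠─────────────────
   ┃  Notes:      [    ┃> Admin:      [ ]
   ┃  Company:    [123 ┃  Plan:       ( )
   ┃  Language:   ( ) E┃  Phone:      [12
   ┃  Admin:      [x]  ┃  Role:       [Ad
   ┃  Status:     [Acti┃  Notify:     [x]
   ┃                   ┃  Email:      [Bo
   ┃                   ┃  Public:     [x]
   ┃                   ┃                 
   ┃                   ┃                 
   ┃                   ┃                 
   ┃                   ┃                 
   ┗━━━━━━━━━━━━━━━━━━━┃                 
                       ┃                 
                       ┃                 
                       ┃                 
                       ┗━━━━━━━━━━━━━━━━━


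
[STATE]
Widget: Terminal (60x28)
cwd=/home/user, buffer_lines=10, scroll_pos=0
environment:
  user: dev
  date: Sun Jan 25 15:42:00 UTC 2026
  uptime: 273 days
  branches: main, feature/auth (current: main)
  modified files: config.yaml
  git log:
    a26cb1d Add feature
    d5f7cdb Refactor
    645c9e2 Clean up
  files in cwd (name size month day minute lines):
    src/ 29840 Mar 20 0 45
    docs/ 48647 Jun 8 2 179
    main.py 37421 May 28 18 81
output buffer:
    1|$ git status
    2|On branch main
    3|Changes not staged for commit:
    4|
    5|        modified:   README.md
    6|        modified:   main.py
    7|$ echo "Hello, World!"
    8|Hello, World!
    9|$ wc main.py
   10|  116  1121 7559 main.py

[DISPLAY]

$ git status                                                
On branch main                                              
Changes not staged for commit:                              
                                                            
        modified:   README.md                               
        modified:   main.py                                 
$ echo "Hello, World!"                                      
Hello, World!                                               
$ wc main.py                                                
  116  1121 7559 main.py                                    
$ █                                                         
                                                            
                                                            
                                                            
                                                            
                                                            
                                                            
                                                            
                                                            
                                                            
                                                            
                                                            
                                                            
                                                            
                                                            
                                                            
                                                            
                                                            


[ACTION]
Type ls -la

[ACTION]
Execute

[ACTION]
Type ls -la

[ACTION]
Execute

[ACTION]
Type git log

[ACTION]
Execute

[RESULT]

$ git status                                                
On branch main                                              
Changes not staged for commit:                              
                                                            
        modified:   README.md                               
        modified:   main.py                                 
$ echo "Hello, World!"                                      
Hello, World!                                               
$ wc main.py                                                
  116  1121 7559 main.py                                    
$ ls -la                                                    
drwxr-xr-x  1 dev group    29840 Mar 20 10:00 src/          
drwxr-xr-x  1 dev group    48647 Jun  8 10:02 docs/         
-rw-r--r--  1 dev group    37421 May 28 10:18 main.py       
$ ls -la                                                    
drwxr-xr-x  1 dev group    29840 Mar 20 10:00 src/          
drwxr-xr-x  1 dev group    48647 Jun  8 10:02 docs/         
-rw-r--r--  1 dev group    37421 May 28 10:18 main.py       
$ git log                                                   
a26cb1d Add feature                                         
d5f7cdb Refactor                                            
645c9e2 Clean up                                            
$ █                                                         
                                                            
                                                            
                                                            
                                                            
                                                            


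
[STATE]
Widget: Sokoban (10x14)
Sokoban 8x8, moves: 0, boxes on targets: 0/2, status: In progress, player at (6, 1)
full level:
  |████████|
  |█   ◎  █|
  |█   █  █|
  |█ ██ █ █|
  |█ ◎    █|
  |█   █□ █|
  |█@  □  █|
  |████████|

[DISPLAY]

████████  
█   ◎  █  
█   █  █  
█ ██ █ █  
█ ◎    █  
█   █□ █  
█@  □  █  
████████  
Moves: 0  
          
          
          
          
          


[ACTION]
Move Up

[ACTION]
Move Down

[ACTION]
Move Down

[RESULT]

████████  
█   ◎  █  
█   █  █  
█ ██ █ █  
█ ◎    █  
█   █□ █  
█@  □  █  
████████  
Moves: 2  
          
          
          
          
          


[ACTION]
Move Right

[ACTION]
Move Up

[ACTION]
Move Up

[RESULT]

████████  
█   ◎  █  
█   █  █  
█ ██ █ █  
█ +    █  
█   █□ █  
█   □  █  
████████  
Moves: 5  
          
          
          
          
          


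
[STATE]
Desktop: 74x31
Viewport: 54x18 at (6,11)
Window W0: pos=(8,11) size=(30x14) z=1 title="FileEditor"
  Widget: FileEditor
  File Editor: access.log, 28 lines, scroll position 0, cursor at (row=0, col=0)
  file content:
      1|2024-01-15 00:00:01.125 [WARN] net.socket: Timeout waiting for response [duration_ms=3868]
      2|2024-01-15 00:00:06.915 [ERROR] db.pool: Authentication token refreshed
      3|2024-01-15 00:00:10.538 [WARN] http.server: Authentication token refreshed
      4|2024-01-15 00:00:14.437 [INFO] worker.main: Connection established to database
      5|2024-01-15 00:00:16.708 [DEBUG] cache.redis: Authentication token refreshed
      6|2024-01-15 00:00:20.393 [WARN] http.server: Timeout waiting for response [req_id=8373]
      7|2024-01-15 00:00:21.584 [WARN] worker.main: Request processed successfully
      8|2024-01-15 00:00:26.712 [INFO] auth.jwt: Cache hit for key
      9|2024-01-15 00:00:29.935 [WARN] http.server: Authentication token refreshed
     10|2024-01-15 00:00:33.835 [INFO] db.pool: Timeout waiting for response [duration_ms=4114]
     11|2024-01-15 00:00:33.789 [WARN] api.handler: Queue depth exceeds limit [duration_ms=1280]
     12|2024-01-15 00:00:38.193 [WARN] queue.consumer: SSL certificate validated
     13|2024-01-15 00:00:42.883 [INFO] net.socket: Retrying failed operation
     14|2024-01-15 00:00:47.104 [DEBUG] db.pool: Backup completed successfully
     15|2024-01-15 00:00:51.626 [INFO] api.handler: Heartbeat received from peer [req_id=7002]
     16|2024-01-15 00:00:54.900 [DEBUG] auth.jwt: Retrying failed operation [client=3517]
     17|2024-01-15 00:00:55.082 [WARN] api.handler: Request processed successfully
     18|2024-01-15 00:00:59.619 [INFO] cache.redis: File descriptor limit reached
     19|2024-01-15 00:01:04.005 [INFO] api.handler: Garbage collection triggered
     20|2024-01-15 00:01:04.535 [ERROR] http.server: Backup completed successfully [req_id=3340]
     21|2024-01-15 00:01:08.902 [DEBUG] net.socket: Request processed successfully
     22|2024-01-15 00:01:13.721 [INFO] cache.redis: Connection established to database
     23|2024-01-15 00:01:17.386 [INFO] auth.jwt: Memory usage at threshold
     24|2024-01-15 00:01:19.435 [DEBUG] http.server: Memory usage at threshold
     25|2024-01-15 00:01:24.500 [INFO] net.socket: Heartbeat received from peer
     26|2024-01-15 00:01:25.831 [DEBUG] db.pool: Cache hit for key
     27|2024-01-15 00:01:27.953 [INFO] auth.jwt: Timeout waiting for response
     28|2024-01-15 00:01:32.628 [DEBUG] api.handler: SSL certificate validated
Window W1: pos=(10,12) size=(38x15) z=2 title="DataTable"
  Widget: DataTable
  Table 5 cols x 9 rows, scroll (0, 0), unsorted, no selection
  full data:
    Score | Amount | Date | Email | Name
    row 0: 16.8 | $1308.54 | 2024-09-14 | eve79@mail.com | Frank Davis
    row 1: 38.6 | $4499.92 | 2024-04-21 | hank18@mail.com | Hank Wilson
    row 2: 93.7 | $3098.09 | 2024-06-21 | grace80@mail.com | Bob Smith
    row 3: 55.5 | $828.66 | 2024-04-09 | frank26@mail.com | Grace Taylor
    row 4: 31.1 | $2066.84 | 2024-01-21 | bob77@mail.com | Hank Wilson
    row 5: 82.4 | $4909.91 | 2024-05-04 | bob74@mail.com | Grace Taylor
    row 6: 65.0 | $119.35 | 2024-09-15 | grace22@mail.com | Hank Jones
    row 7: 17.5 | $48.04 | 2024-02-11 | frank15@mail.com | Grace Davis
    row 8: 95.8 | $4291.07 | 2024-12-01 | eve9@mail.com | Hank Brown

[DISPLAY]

  ┏━━━━━━━━━━━━━━━━━━━━━━━━━━━━┓                      
  ┃ ┏━━━━━━━━━━━━━━━━━━━━━━━━━━━━━━━━━━━━┓            
  ┠─┃ DataTable                          ┃            
  ┃█┠────────────────────────────────────┨            
  ┃2┃Score│Amount  │Date      │Email     ┃            
  ┃2┃─────┼────────┼──────────┼──────────┃            
  ┃2┃16.8 │$1308.54│2024-09-14│eve79@mail┃            
  ┃2┃38.6 │$4499.92│2024-04-21│hank18@mai┃            
  ┃2┃93.7 │$3098.09│2024-06-21│grace80@ma┃            
  ┃2┃55.5 │$828.66 │2024-04-09│frank26@ma┃            
  ┃2┃31.1 │$2066.84│2024-01-21│bob77@mail┃            
  ┃2┃82.4 │$4909.91│2024-05-04│bob74@mail┃            
  ┃2┃65.0 │$119.35 │2024-09-15│grace22@ma┃            
  ┗━┃17.5 │$48.04  │2024-02-11│frank15@ma┃            
    ┃95.8 │$4291.07│2024-12-01│eve9@mail.┃            
    ┗━━━━━━━━━━━━━━━━━━━━━━━━━━━━━━━━━━━━┛            
                                                      
                                                      


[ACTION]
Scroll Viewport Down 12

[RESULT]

  ┠─┃ DataTable                          ┃            
  ┃█┠────────────────────────────────────┨            
  ┃2┃Score│Amount  │Date      │Email     ┃            
  ┃2┃─────┼────────┼──────────┼──────────┃            
  ┃2┃16.8 │$1308.54│2024-09-14│eve79@mail┃            
  ┃2┃38.6 │$4499.92│2024-04-21│hank18@mai┃            
  ┃2┃93.7 │$3098.09│2024-06-21│grace80@ma┃            
  ┃2┃55.5 │$828.66 │2024-04-09│frank26@ma┃            
  ┃2┃31.1 │$2066.84│2024-01-21│bob77@mail┃            
  ┃2┃82.4 │$4909.91│2024-05-04│bob74@mail┃            
  ┃2┃65.0 │$119.35 │2024-09-15│grace22@ma┃            
  ┗━┃17.5 │$48.04  │2024-02-11│frank15@ma┃            
    ┃95.8 │$4291.07│2024-12-01│eve9@mail.┃            
    ┗━━━━━━━━━━━━━━━━━━━━━━━━━━━━━━━━━━━━┛            
                                                      
                                                      
                                                      
                                                      


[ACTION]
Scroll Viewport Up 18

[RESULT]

                                                      
                                                      
                                                      
                                                      
                                                      
                                                      
                                                      
                                                      
                                                      
                                                      
                                                      
  ┏━━━━━━━━━━━━━━━━━━━━━━━━━━━━┓                      
  ┃ ┏━━━━━━━━━━━━━━━━━━━━━━━━━━━━━━━━━━━━┓            
  ┠─┃ DataTable                          ┃            
  ┃█┠────────────────────────────────────┨            
  ┃2┃Score│Amount  │Date      │Email     ┃            
  ┃2┃─────┼────────┼──────────┼──────────┃            
  ┃2┃16.8 │$1308.54│2024-09-14│eve79@mail┃            
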